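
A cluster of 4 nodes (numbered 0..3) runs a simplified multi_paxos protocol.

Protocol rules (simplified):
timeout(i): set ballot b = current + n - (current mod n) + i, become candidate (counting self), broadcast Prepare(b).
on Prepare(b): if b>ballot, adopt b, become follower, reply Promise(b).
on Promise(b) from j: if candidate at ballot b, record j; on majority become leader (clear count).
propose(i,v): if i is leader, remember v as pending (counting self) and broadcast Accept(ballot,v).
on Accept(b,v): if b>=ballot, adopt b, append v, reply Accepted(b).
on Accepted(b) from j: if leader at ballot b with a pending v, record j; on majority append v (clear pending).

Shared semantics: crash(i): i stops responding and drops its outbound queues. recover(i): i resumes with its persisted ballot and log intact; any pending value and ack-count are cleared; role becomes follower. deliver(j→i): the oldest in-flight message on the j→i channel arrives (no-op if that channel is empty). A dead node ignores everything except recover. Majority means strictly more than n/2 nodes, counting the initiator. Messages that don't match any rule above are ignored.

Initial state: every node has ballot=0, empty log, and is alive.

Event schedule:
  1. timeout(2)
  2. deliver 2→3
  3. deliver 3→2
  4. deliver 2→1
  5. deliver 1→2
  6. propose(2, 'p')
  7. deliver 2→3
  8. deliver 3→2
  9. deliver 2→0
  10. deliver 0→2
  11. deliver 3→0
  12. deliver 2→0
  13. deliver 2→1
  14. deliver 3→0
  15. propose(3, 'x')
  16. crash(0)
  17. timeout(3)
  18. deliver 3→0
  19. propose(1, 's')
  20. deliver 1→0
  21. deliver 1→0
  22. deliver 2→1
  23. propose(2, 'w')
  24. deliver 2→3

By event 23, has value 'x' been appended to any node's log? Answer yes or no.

1. timeout(2):  <2:cand b6 ->
2. deliver 2→3:  <3:foll b6 ->
3. deliver 3→2:  nop
4. deliver 2→1:  <1:foll b6 ->
5. deliver 1→2:  <2:lead b6 ->
6. propose(2,'p'):  nop
7. deliver 2→3:  <3:foll b6 p>
8. deliver 3→2:  nop
9. deliver 2→0:  <0:foll b6 ->
10. deliver 0→2:  nop
11. deliver 3→0:  nop
12. deliver 2→0:  <0:foll b6 p>
13. deliver 2→1:  <1:foll b6 p>
14. deliver 3→0:  nop
15. propose(3,'x'):  nop
16. crash(0):  <0:✗foll b6 p>
17. timeout(3):  <3:cand b11 p>
18. deliver 3→0:  nop
19. propose(1,'s'):  nop
20. deliver 1→0:  nop
21. deliver 1→0:  nop
22. deliver 2→1:  nop
23. propose(2,'w'):  nop

no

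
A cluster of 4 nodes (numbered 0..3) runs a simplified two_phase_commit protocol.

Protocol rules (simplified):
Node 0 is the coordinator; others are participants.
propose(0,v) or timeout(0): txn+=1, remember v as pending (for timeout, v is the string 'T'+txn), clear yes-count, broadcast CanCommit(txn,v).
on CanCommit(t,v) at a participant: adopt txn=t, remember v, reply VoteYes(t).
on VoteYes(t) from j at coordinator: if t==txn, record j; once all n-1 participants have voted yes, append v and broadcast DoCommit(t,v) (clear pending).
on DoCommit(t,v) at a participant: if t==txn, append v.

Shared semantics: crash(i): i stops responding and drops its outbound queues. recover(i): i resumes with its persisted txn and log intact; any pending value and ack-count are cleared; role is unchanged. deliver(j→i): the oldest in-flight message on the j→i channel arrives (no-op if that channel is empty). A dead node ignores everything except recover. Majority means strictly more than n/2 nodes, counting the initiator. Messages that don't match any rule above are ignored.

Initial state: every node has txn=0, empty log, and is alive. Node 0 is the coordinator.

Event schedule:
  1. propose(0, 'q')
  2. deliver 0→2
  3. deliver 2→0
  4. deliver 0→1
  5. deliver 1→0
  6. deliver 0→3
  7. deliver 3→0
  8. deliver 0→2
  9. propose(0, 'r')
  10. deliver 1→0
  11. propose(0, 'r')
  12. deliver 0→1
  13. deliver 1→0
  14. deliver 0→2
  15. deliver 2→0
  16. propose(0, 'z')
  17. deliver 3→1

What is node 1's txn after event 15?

[1] propose(0,'q') → N0(coor t1 [-])
[2] deliver 0→2 → N2(part t1 [-])
[3] deliver 2→0 → ∅
[4] deliver 0→1 → N1(part t1 [-])
[5] deliver 1→0 → ∅
[6] deliver 0→3 → N3(part t1 [-])
[7] deliver 3→0 → N0(coor t1 [q])
[8] deliver 0→2 → N2(part t1 [q])
[9] propose(0,'r') → N0(coor t2 [q])
[10] deliver 1→0 → ∅
[11] propose(0,'r') → N0(coor t3 [q])
[12] deliver 0→1 → N1(part t1 [q])
[13] deliver 1→0 → ∅
[14] deliver 0→2 → N2(part t2 [q])
[15] deliver 2→0 → ∅

1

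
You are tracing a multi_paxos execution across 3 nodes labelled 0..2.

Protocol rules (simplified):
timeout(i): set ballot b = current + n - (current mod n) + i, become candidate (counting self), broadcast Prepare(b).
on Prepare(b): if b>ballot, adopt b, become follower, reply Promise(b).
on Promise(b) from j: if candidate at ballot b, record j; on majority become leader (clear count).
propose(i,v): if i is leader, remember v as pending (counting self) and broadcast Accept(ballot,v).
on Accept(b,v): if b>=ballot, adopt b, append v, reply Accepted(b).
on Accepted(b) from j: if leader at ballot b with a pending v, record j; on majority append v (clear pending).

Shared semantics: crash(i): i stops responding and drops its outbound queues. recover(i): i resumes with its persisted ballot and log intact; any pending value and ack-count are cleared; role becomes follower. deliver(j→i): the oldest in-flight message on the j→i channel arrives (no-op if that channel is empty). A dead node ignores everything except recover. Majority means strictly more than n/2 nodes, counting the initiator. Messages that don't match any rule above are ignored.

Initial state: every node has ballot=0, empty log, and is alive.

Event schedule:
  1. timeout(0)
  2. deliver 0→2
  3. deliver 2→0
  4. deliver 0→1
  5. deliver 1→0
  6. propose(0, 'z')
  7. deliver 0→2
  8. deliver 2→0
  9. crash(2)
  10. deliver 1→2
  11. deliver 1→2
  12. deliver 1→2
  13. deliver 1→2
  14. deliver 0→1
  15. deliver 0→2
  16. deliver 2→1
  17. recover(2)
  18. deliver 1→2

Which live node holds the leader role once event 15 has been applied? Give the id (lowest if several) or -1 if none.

0

1. timeout(0):  <0:cand b3 ->
2. deliver 0→2:  <2:foll b3 ->
3. deliver 2→0:  <0:lead b3 ->
4. deliver 0→1:  <1:foll b3 ->
5. deliver 1→0:  nop
6. propose(0,'z'):  nop
7. deliver 0→2:  <2:foll b3 z>
8. deliver 2→0:  <0:lead b3 z>
9. crash(2):  <2:✗foll b3 z>
10. deliver 1→2:  nop
11. deliver 1→2:  nop
12. deliver 1→2:  nop
13. deliver 1→2:  nop
14. deliver 0→1:  <1:foll b3 z>
15. deliver 0→2:  nop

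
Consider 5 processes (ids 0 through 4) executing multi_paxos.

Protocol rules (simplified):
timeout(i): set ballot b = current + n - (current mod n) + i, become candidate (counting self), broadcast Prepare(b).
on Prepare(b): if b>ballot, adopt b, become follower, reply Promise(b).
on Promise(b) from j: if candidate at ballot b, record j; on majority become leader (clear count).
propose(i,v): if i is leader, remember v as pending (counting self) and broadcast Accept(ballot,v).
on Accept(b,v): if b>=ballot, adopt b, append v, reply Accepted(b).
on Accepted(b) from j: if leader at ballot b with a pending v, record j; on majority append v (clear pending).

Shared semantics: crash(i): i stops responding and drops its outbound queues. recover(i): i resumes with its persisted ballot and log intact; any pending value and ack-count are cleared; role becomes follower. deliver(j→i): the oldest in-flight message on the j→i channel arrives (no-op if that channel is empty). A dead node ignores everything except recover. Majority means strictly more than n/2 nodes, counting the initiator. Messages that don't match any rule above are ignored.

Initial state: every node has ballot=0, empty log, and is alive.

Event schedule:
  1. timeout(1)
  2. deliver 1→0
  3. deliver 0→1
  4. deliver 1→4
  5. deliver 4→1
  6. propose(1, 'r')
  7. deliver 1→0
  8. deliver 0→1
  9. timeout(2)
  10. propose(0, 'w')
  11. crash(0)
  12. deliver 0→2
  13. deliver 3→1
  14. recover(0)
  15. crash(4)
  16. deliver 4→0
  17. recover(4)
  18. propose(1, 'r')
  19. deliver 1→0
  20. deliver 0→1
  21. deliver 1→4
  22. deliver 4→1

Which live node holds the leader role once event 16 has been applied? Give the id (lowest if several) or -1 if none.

[1] timeout(1) → N1(cand b6 [-])
[2] deliver 1→0 → N0(foll b6 [-])
[3] deliver 0→1 → ∅
[4] deliver 1→4 → N4(foll b6 [-])
[5] deliver 4→1 → N1(lead b6 [-])
[6] propose(1,'r') → ∅
[7] deliver 1→0 → N0(foll b6 [r])
[8] deliver 0→1 → ∅
[9] timeout(2) → N2(cand b7 [-])
[10] propose(0,'w') → ∅
[11] crash(0) → N0(✗foll b6 [r])
[12] deliver 0→2 → ∅
[13] deliver 3→1 → ∅
[14] recover(0) → N0(foll b6 [r])
[15] crash(4) → N4(✗foll b6 [-])
[16] deliver 4→0 → ∅

1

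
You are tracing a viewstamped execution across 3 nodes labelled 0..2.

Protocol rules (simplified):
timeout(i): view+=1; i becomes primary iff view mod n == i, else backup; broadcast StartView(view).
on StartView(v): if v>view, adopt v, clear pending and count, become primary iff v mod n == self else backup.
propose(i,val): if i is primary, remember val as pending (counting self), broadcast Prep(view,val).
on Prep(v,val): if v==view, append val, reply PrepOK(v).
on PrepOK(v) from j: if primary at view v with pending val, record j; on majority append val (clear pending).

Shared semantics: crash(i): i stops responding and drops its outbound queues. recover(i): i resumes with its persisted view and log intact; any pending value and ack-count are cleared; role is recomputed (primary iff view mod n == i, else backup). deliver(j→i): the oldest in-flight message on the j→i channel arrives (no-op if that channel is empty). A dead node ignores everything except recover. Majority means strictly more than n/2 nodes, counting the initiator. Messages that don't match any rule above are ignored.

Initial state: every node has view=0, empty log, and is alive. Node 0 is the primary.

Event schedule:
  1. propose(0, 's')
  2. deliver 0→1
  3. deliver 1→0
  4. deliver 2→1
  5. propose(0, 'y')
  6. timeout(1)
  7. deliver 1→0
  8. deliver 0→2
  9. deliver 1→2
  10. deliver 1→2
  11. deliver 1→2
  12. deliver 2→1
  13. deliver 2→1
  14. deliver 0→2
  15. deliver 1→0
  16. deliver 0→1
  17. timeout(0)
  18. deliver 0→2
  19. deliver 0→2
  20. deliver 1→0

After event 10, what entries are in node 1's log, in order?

s

after 1 — propose(0,'s'): ·
after 2 — deliver 0→1: n1:back/v0/[s]
after 3 — deliver 1→0: n0:prim/v0/[s]
after 4 — deliver 2→1: ·
after 5 — propose(0,'y'): ·
after 6 — timeout(1): n1:prim/v1/[s]
after 7 — deliver 1→0: n0:back/v1/[s]
after 8 — deliver 0→2: n2:back/v0/[s]
after 9 — deliver 1→2: n2:back/v1/[s]
after 10 — deliver 1→2: ·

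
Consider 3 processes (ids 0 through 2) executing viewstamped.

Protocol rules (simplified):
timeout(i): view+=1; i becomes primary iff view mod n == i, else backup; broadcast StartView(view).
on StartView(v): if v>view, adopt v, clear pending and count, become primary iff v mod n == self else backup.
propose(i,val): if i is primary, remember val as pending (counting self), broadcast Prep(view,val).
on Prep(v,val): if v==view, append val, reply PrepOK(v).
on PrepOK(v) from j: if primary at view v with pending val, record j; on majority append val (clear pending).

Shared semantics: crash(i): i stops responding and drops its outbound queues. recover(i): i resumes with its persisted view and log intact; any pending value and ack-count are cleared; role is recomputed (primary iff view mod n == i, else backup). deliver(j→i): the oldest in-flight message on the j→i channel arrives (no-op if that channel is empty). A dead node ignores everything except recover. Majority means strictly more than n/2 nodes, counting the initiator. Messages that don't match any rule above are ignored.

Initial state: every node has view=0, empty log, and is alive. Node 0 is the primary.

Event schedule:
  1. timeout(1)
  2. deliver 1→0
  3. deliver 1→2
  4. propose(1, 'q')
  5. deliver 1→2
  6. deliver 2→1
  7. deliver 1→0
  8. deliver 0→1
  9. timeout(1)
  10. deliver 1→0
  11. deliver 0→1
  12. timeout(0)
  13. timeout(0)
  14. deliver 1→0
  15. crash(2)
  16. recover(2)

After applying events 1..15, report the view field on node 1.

step 1 timeout(1): 1={prim,v=1,log=-}
step 2 deliver 1→0: 0={back,v=1,log=-}
step 3 deliver 1→2: 2={back,v=1,log=-}
step 4 propose(1,'q'): —
step 5 deliver 1→2: 2={back,v=1,log=q}
step 6 deliver 2→1: 1={prim,v=1,log=q}
step 7 deliver 1→0: 0={back,v=1,log=q}
step 8 deliver 0→1: —
step 9 timeout(1): 1={back,v=2,log=q}
step 10 deliver 1→0: 0={back,v=2,log=q}
step 11 deliver 0→1: —
step 12 timeout(0): 0={prim,v=3,log=q}
step 13 timeout(0): 0={back,v=4,log=q}
step 14 deliver 1→0: —
step 15 crash(2): 2={✗back,v=1,log=q}

2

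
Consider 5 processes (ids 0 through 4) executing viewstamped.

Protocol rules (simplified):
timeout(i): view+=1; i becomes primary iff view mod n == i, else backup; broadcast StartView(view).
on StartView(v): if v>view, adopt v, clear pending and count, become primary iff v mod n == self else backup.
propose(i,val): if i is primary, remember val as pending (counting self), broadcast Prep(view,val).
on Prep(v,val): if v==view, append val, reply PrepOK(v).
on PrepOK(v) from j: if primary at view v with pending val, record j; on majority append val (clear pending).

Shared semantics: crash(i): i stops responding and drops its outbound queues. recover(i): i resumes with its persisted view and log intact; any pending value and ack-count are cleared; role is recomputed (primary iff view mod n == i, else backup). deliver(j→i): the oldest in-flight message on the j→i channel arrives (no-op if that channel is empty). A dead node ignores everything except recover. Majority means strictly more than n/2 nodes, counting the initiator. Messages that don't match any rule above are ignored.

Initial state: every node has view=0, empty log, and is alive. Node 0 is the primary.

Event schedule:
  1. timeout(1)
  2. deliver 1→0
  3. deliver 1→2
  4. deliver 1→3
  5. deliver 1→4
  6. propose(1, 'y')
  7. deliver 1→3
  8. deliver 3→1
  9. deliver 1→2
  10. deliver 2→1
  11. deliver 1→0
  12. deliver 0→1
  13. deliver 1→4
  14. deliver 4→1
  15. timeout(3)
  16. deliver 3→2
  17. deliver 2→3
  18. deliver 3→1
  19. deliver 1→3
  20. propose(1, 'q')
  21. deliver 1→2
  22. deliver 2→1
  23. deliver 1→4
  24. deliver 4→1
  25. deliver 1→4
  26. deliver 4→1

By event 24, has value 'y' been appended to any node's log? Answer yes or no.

after 1 — timeout(1): n1:prim/v1/[-]
after 2 — deliver 1→0: n0:back/v1/[-]
after 3 — deliver 1→2: n2:back/v1/[-]
after 4 — deliver 1→3: n3:back/v1/[-]
after 5 — deliver 1→4: n4:back/v1/[-]
after 6 — propose(1,'y'): ·
after 7 — deliver 1→3: n3:back/v1/[y]
after 8 — deliver 3→1: ·
after 9 — deliver 1→2: n2:back/v1/[y]
after 10 — deliver 2→1: n1:prim/v1/[y]
after 11 — deliver 1→0: n0:back/v1/[y]
after 12 — deliver 0→1: ·
after 13 — deliver 1→4: n4:back/v1/[y]
after 14 — deliver 4→1: ·
after 15 — timeout(3): n3:back/v2/[y]
after 16 — deliver 3→2: n2:prim/v2/[y]
after 17 — deliver 2→3: ·
after 18 — deliver 3→1: n1:back/v2/[y]
after 19 — deliver 1→3: ·
after 20 — propose(1,'q'): ·
after 21 — deliver 1→2: ·
after 22 — deliver 2→1: ·
after 23 — deliver 1→4: ·
after 24 — deliver 4→1: ·

yes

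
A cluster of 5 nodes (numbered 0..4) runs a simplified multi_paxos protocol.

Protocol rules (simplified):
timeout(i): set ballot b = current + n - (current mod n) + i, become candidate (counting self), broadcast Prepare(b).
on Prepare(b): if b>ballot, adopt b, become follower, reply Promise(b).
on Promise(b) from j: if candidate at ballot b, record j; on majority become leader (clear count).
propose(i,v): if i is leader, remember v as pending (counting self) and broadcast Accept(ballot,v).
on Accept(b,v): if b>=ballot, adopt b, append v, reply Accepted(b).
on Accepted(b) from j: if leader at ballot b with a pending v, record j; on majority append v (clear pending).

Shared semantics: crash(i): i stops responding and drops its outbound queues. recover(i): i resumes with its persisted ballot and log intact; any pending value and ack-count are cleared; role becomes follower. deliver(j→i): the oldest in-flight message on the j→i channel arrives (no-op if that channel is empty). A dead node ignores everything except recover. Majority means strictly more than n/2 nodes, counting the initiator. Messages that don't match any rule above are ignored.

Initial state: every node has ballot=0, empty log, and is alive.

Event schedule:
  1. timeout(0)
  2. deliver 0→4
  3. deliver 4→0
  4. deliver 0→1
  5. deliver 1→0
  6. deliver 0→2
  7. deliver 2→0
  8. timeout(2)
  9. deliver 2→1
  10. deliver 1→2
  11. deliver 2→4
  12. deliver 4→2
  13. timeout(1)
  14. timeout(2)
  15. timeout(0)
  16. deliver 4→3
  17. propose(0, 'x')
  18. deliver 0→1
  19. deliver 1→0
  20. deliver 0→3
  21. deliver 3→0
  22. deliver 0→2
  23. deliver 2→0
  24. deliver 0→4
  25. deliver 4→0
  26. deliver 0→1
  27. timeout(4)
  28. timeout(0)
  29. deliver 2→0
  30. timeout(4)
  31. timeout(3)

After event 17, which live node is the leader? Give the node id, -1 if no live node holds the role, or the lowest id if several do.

after 1 — timeout(0): n0:cand/b5/[-]
after 2 — deliver 0→4: n4:foll/b5/[-]
after 3 — deliver 4→0: ·
after 4 — deliver 0→1: n1:foll/b5/[-]
after 5 — deliver 1→0: n0:lead/b5/[-]
after 6 — deliver 0→2: n2:foll/b5/[-]
after 7 — deliver 2→0: ·
after 8 — timeout(2): n2:cand/b12/[-]
after 9 — deliver 2→1: n1:foll/b12/[-]
after 10 — deliver 1→2: ·
after 11 — deliver 2→4: n4:foll/b12/[-]
after 12 — deliver 4→2: n2:lead/b12/[-]
after 13 — timeout(1): n1:cand/b16/[-]
after 14 — timeout(2): n2:cand/b17/[-]
after 15 — timeout(0): n0:cand/b10/[-]
after 16 — deliver 4→3: ·
after 17 — propose(0,'x'): ·

-1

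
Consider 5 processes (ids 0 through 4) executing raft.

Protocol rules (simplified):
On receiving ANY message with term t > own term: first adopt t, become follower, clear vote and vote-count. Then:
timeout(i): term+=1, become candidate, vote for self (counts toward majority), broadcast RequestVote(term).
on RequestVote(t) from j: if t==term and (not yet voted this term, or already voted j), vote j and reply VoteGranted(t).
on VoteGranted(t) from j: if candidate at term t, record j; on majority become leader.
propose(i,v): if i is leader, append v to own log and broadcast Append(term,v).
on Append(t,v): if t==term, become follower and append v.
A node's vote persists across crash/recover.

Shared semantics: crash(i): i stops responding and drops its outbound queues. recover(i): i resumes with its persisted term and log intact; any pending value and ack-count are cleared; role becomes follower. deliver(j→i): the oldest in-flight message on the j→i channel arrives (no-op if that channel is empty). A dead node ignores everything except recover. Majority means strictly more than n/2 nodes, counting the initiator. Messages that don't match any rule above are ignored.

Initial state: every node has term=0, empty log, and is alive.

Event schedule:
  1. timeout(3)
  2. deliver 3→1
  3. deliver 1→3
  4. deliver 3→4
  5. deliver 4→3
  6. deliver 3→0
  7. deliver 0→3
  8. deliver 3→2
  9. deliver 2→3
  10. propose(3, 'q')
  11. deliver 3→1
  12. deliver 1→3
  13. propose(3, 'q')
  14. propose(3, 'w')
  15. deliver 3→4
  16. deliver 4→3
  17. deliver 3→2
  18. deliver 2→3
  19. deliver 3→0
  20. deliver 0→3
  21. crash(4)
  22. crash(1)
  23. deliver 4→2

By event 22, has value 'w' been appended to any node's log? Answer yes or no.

yes

e1 timeout(3): 3[cand,t=1,-]
e2 deliver 3→1: 1[foll,t=1,-]
e3 deliver 1→3: ·
e4 deliver 3→4: 4[foll,t=1,-]
e5 deliver 4→3: 3[lead,t=1,-]
e6 deliver 3→0: 0[foll,t=1,-]
e7 deliver 0→3: ·
e8 deliver 3→2: 2[foll,t=1,-]
e9 deliver 2→3: ·
e10 propose(3,'q'): 3[lead,t=1,q]
e11 deliver 3→1: 1[foll,t=1,q]
e12 deliver 1→3: ·
e13 propose(3,'q'): 3[lead,t=1,q,q]
e14 propose(3,'w'): 3[lead,t=1,q,q,w]
e15 deliver 3→4: 4[foll,t=1,q]
e16 deliver 4→3: ·
e17 deliver 3→2: 2[foll,t=1,q]
e18 deliver 2→3: ·
e19 deliver 3→0: 0[foll,t=1,q]
e20 deliver 0→3: ·
e21 crash(4): 4[✗foll,t=1,q]
e22 crash(1): 1[✗foll,t=1,q]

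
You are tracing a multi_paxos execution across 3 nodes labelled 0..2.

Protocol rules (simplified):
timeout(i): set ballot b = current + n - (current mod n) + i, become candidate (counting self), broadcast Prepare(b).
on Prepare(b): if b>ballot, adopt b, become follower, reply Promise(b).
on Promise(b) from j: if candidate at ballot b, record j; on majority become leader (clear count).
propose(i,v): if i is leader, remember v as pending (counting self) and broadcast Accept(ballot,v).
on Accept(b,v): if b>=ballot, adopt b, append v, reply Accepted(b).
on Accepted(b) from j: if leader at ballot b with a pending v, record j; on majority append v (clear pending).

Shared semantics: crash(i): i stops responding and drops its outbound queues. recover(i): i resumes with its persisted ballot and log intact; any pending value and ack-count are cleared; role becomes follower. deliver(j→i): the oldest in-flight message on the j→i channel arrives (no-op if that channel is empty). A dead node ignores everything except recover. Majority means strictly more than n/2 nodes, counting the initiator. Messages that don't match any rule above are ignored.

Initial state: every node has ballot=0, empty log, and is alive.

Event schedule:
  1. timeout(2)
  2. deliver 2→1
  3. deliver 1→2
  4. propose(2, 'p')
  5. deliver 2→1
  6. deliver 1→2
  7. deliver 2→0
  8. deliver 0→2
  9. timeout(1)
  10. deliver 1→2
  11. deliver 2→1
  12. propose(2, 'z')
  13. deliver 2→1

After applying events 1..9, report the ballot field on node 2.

after 1 — timeout(2): n2:cand/b5/[-]
after 2 — deliver 2→1: n1:foll/b5/[-]
after 3 — deliver 1→2: n2:lead/b5/[-]
after 4 — propose(2,'p'): ·
after 5 — deliver 2→1: n1:foll/b5/[p]
after 6 — deliver 1→2: n2:lead/b5/[p]
after 7 — deliver 2→0: n0:foll/b5/[-]
after 8 — deliver 0→2: ·
after 9 — timeout(1): n1:cand/b7/[p]

5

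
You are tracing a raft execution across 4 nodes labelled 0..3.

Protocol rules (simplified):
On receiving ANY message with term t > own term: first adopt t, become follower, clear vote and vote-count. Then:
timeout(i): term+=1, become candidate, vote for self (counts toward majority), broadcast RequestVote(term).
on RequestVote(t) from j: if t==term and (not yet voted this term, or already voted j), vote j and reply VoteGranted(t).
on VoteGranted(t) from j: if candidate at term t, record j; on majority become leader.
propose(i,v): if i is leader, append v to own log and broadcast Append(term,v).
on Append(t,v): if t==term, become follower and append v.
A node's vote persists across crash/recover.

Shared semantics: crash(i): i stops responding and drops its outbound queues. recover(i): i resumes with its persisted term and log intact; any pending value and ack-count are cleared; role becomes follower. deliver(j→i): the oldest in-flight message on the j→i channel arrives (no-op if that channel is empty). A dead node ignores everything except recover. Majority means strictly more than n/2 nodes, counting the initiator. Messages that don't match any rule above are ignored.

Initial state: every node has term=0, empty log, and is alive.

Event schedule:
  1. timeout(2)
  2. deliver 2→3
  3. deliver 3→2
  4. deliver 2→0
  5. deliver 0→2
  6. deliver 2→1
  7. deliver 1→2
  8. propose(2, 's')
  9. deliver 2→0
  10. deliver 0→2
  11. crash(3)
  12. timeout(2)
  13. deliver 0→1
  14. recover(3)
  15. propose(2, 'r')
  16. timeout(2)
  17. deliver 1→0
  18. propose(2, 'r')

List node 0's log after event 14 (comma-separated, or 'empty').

s

step 1 timeout(2): 2={cand,t=1,log=-}
step 2 deliver 2→3: 3={foll,t=1,log=-}
step 3 deliver 3→2: —
step 4 deliver 2→0: 0={foll,t=1,log=-}
step 5 deliver 0→2: 2={lead,t=1,log=-}
step 6 deliver 2→1: 1={foll,t=1,log=-}
step 7 deliver 1→2: —
step 8 propose(2,'s'): 2={lead,t=1,log=s}
step 9 deliver 2→0: 0={foll,t=1,log=s}
step 10 deliver 0→2: —
step 11 crash(3): 3={✗foll,t=1,log=-}
step 12 timeout(2): 2={cand,t=2,log=s}
step 13 deliver 0→1: —
step 14 recover(3): 3={foll,t=1,log=-}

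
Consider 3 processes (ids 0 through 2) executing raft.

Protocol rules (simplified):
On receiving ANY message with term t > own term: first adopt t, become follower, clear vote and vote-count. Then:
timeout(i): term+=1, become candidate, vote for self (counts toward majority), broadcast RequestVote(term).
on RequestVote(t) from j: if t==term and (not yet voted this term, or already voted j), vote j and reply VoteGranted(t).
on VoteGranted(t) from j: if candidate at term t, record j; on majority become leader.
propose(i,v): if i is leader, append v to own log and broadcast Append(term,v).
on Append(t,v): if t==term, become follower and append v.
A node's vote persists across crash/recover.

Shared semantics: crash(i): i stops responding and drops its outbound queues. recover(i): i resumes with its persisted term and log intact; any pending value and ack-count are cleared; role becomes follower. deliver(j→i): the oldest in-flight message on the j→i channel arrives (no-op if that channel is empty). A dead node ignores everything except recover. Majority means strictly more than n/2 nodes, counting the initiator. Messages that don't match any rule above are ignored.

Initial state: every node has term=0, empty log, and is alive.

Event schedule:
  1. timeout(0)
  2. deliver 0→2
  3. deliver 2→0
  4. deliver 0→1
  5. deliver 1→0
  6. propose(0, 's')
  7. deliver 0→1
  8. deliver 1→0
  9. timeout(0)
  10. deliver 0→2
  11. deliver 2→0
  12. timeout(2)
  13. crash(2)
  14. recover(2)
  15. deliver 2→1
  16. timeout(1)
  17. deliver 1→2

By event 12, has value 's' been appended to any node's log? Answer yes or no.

yes

[1] timeout(0) → N0(cand t1 [-])
[2] deliver 0→2 → N2(foll t1 [-])
[3] deliver 2→0 → N0(lead t1 [-])
[4] deliver 0→1 → N1(foll t1 [-])
[5] deliver 1→0 → ∅
[6] propose(0,'s') → N0(lead t1 [s])
[7] deliver 0→1 → N1(foll t1 [s])
[8] deliver 1→0 → ∅
[9] timeout(0) → N0(cand t2 [s])
[10] deliver 0→2 → N2(foll t1 [s])
[11] deliver 2→0 → ∅
[12] timeout(2) → N2(cand t2 [s])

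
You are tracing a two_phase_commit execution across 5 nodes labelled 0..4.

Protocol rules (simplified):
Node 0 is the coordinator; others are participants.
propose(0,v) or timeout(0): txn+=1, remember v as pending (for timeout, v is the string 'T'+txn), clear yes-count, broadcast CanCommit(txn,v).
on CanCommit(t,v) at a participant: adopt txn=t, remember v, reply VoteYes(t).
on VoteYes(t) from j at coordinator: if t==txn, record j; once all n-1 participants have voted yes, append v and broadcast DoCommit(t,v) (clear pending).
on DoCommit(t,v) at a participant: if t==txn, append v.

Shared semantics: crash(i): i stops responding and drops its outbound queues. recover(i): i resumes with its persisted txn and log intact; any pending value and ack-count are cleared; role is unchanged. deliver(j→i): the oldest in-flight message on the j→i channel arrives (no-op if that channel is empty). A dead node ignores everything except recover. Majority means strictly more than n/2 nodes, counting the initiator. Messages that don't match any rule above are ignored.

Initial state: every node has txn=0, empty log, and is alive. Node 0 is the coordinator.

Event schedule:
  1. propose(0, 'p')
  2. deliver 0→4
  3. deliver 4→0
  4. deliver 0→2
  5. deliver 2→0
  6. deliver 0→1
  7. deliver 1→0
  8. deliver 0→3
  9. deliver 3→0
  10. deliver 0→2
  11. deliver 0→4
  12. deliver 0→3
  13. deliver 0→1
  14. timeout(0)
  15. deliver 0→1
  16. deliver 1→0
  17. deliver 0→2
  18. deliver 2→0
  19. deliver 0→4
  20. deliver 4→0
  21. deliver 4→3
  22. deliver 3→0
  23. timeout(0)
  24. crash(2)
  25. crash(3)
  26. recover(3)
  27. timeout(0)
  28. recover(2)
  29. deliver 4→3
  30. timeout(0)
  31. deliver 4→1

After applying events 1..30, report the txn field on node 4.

1. propose(0,'p'):  <0:coor t1 ->
2. deliver 0→4:  <4:part t1 ->
3. deliver 4→0:  nop
4. deliver 0→2:  <2:part t1 ->
5. deliver 2→0:  nop
6. deliver 0→1:  <1:part t1 ->
7. deliver 1→0:  nop
8. deliver 0→3:  <3:part t1 ->
9. deliver 3→0:  <0:coor t1 p>
10. deliver 0→2:  <2:part t1 p>
11. deliver 0→4:  <4:part t1 p>
12. deliver 0→3:  <3:part t1 p>
13. deliver 0→1:  <1:part t1 p>
14. timeout(0):  <0:coor t2 p>
15. deliver 0→1:  <1:part t2 p>
16. deliver 1→0:  nop
17. deliver 0→2:  <2:part t2 p>
18. deliver 2→0:  nop
19. deliver 0→4:  <4:part t2 p>
20. deliver 4→0:  nop
21. deliver 4→3:  nop
22. deliver 3→0:  nop
23. timeout(0):  <0:coor t3 p>
24. crash(2):  <2:✗part t2 p>
25. crash(3):  <3:✗part t1 p>
26. recover(3):  <3:part t1 p>
27. timeout(0):  <0:coor t4 p>
28. recover(2):  <2:part t2 p>
29. deliver 4→3:  nop
30. timeout(0):  <0:coor t5 p>

2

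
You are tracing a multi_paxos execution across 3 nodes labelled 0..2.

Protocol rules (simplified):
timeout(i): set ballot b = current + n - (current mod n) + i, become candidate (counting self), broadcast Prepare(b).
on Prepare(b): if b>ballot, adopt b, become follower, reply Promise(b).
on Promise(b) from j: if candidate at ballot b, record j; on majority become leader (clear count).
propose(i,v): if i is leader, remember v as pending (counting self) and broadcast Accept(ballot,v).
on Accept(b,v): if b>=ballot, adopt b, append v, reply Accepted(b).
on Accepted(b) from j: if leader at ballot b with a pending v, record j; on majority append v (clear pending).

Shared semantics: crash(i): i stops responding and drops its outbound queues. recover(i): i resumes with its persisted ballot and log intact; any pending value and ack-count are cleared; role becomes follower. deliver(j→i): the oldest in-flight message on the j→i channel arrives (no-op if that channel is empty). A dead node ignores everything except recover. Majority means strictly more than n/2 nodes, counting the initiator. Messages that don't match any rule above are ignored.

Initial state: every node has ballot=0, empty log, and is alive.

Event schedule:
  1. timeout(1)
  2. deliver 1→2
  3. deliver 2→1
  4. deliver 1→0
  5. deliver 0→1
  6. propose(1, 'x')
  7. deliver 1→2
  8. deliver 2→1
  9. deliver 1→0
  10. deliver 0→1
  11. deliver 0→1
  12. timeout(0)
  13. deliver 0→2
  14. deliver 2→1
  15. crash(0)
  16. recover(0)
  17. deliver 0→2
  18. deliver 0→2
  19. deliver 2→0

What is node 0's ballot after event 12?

1. timeout(1):  <1:cand b4 ->
2. deliver 1→2:  <2:foll b4 ->
3. deliver 2→1:  <1:lead b4 ->
4. deliver 1→0:  <0:foll b4 ->
5. deliver 0→1:  nop
6. propose(1,'x'):  nop
7. deliver 1→2:  <2:foll b4 x>
8. deliver 2→1:  <1:lead b4 x>
9. deliver 1→0:  <0:foll b4 x>
10. deliver 0→1:  nop
11. deliver 0→1:  nop
12. timeout(0):  <0:cand b6 x>

6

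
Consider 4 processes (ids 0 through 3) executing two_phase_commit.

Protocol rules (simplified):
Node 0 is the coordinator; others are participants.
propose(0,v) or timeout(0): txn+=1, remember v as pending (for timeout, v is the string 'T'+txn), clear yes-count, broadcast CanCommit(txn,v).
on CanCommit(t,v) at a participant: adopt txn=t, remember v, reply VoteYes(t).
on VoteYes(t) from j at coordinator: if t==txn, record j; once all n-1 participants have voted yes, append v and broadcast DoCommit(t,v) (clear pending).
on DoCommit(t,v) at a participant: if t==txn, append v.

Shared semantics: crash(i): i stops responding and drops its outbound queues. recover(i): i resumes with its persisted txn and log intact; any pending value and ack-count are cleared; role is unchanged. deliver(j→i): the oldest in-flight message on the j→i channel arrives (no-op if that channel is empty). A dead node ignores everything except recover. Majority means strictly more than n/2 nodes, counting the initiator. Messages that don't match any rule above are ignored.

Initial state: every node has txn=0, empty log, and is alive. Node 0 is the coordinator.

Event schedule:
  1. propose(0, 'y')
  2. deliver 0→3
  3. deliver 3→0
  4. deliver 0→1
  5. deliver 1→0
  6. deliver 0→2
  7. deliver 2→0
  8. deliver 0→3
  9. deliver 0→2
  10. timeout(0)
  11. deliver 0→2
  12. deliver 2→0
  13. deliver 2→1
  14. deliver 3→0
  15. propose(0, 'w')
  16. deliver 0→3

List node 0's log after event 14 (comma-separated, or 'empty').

after 1 — propose(0,'y'): n0:coor/t1/[-]
after 2 — deliver 0→3: n3:part/t1/[-]
after 3 — deliver 3→0: ·
after 4 — deliver 0→1: n1:part/t1/[-]
after 5 — deliver 1→0: ·
after 6 — deliver 0→2: n2:part/t1/[-]
after 7 — deliver 2→0: n0:coor/t1/[y]
after 8 — deliver 0→3: n3:part/t1/[y]
after 9 — deliver 0→2: n2:part/t1/[y]
after 10 — timeout(0): n0:coor/t2/[y]
after 11 — deliver 0→2: n2:part/t2/[y]
after 12 — deliver 2→0: ·
after 13 — deliver 2→1: ·
after 14 — deliver 3→0: ·

y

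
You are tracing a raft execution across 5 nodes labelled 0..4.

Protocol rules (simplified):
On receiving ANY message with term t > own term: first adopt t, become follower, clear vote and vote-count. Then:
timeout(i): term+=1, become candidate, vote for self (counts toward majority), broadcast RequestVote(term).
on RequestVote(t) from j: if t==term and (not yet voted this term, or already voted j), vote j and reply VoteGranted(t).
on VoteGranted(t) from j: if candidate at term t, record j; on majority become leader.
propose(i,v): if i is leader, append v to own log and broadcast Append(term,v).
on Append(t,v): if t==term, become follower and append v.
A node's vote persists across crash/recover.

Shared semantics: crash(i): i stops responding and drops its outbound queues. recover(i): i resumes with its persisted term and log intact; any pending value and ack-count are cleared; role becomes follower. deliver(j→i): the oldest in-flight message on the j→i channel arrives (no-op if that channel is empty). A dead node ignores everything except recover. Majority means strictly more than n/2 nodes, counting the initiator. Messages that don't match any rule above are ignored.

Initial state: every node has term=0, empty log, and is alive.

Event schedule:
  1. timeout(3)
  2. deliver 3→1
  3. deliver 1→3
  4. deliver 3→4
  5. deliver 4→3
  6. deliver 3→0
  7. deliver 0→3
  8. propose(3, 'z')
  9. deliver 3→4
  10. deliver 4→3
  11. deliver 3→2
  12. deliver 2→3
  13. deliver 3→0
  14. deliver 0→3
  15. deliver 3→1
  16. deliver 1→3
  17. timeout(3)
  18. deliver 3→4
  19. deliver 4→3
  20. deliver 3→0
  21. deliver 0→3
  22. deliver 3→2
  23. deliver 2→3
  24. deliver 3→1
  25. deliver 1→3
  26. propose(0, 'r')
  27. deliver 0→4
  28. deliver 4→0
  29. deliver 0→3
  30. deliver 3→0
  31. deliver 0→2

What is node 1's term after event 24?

2

e1 timeout(3): 3[cand,t=1,-]
e2 deliver 3→1: 1[foll,t=1,-]
e3 deliver 1→3: ·
e4 deliver 3→4: 4[foll,t=1,-]
e5 deliver 4→3: 3[lead,t=1,-]
e6 deliver 3→0: 0[foll,t=1,-]
e7 deliver 0→3: ·
e8 propose(3,'z'): 3[lead,t=1,z]
e9 deliver 3→4: 4[foll,t=1,z]
e10 deliver 4→3: ·
e11 deliver 3→2: 2[foll,t=1,-]
e12 deliver 2→3: ·
e13 deliver 3→0: 0[foll,t=1,z]
e14 deliver 0→3: ·
e15 deliver 3→1: 1[foll,t=1,z]
e16 deliver 1→3: ·
e17 timeout(3): 3[cand,t=2,z]
e18 deliver 3→4: 4[foll,t=2,z]
e19 deliver 4→3: ·
e20 deliver 3→0: 0[foll,t=2,z]
e21 deliver 0→3: 3[lead,t=2,z]
e22 deliver 3→2: 2[foll,t=1,z]
e23 deliver 2→3: ·
e24 deliver 3→1: 1[foll,t=2,z]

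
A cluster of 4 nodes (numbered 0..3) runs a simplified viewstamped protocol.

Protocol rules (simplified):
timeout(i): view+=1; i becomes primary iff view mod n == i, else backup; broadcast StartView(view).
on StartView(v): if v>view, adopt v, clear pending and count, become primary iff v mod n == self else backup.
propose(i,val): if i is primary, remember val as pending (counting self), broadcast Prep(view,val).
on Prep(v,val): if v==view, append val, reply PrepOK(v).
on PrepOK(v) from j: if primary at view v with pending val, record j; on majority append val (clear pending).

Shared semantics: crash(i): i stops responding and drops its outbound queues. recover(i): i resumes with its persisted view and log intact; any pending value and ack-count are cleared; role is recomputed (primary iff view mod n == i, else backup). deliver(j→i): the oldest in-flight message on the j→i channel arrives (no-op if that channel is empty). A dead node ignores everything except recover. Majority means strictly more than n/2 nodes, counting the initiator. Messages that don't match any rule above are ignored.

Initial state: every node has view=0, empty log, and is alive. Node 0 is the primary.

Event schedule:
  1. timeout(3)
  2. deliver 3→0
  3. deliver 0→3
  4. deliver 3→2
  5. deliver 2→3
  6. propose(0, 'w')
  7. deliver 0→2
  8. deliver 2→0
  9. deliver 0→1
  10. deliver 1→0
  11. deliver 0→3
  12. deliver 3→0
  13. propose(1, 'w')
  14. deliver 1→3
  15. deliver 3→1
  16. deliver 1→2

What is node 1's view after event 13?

0

e1 timeout(3): 3[back,v=1,-]
e2 deliver 3→0: 0[back,v=1,-]
e3 deliver 0→3: ·
e4 deliver 3→2: 2[back,v=1,-]
e5 deliver 2→3: ·
e6 propose(0,'w'): ·
e7 deliver 0→2: ·
e8 deliver 2→0: ·
e9 deliver 0→1: ·
e10 deliver 1→0: ·
e11 deliver 0→3: ·
e12 deliver 3→0: ·
e13 propose(1,'w'): ·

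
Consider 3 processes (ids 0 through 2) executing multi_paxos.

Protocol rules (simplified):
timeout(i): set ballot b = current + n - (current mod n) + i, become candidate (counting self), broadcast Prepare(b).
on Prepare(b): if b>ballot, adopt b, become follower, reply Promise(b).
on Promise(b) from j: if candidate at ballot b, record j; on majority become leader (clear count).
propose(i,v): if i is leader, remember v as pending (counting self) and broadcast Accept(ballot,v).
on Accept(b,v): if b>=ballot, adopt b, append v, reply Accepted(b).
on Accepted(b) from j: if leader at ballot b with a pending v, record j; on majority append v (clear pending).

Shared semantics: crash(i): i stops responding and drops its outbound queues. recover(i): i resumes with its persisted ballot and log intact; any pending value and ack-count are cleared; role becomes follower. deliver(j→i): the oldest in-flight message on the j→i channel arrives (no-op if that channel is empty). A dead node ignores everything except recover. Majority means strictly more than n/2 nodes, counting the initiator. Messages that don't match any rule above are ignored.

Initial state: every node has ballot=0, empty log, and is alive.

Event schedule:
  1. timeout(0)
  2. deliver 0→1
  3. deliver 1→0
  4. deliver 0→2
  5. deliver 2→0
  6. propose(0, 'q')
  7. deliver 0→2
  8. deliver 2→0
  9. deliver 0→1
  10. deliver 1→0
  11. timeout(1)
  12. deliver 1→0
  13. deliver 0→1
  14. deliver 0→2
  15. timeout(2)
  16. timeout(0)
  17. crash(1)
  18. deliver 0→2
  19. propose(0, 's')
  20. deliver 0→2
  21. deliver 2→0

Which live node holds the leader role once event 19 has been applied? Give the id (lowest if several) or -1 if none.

after 1 — timeout(0): n0:cand/b3/[-]
after 2 — deliver 0→1: n1:foll/b3/[-]
after 3 — deliver 1→0: n0:lead/b3/[-]
after 4 — deliver 0→2: n2:foll/b3/[-]
after 5 — deliver 2→0: ·
after 6 — propose(0,'q'): ·
after 7 — deliver 0→2: n2:foll/b3/[q]
after 8 — deliver 2→0: n0:lead/b3/[q]
after 9 — deliver 0→1: n1:foll/b3/[q]
after 10 — deliver 1→0: ·
after 11 — timeout(1): n1:cand/b7/[q]
after 12 — deliver 1→0: n0:foll/b7/[q]
after 13 — deliver 0→1: n1:lead/b7/[q]
after 14 — deliver 0→2: ·
after 15 — timeout(2): n2:cand/b8/[q]
after 16 — timeout(0): n0:cand/b9/[q]
after 17 — crash(1): n1:✗lead/b7/[q]
after 18 — deliver 0→2: n2:foll/b9/[q]
after 19 — propose(0,'s'): ·

-1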